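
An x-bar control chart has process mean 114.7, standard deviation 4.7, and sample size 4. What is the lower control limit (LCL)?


LCL = 114.7 - 3 * 4.7 / sqrt(4)

107.65


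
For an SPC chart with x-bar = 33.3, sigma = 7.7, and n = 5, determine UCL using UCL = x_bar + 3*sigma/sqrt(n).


UCL = 33.3 + 3 * 7.7 / sqrt(5)

43.63


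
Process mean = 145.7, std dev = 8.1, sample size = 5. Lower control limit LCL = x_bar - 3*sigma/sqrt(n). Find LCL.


LCL = 145.7 - 3 * 8.1 / sqrt(5)

134.83


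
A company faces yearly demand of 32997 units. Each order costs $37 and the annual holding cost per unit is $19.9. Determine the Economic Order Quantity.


Formula: EOQ = sqrt(2 * D * S / H)
Numerator: 2 * 32997 * 37 = 2441778
2DS/H = 2441778 / 19.9 = 122702.4
EOQ = sqrt(122702.4) = 350.3 units

350.3 units


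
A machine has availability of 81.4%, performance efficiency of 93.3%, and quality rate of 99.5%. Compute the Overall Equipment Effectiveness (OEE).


Formula: OEE = Availability * Performance * Quality / 10000
A * P = 81.4% * 93.3% / 100 = 75.95%
OEE = 75.95% * 99.5% / 100 = 75.6%

75.6%


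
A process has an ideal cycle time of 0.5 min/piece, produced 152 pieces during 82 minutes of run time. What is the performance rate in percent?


Formula: Performance = (Ideal CT * Total Count) / Run Time * 100
Ideal output time = 0.5 * 152 = 76.0 min
Performance = 76.0 / 82 * 100 = 92.7%

92.7%


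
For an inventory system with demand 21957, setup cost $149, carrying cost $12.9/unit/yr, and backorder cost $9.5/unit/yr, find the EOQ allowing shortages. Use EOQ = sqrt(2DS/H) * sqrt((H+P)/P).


Formula: EOQ* = sqrt(2DS/H) * sqrt((H+P)/P)
Base EOQ = sqrt(2*21957*149/12.9) = 712.2 units
Correction = sqrt((12.9+9.5)/9.5) = 1.53554
EOQ* = 712.2 * 1.53554 = 1093.6 units

1093.6 units


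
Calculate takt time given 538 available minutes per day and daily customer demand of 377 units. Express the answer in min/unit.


Formula: Takt Time = Available Production Time / Customer Demand
Takt = 538 min/day / 377 units/day
Takt = 1.43 min/unit

1.43 min/unit


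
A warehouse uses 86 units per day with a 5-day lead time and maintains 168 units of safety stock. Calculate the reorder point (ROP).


Formula: ROP = (Daily Demand * Lead Time) + Safety Stock
Demand during lead time = 86 * 5 = 430 units
ROP = 430 + 168 = 598 units

598 units


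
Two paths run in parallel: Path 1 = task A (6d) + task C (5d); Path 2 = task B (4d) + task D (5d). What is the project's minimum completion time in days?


Path 1 = 6 + 5 = 11 days
Path 2 = 4 + 5 = 9 days
Duration = max(11, 9) = 11 days

11 days


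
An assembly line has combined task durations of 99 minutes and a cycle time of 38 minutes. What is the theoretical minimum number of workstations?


Formula: N_min = ceil(Sum of Task Times / Cycle Time)
N_min = ceil(99 min / 38 min) = ceil(2.6053)
N_min = 3 stations

3


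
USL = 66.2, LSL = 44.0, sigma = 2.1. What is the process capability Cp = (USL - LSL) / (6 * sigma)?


Cp = (66.2 - 44.0) / (6 * 2.1)

1.76


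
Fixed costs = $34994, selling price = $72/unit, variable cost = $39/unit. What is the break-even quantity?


Formula: BEQ = Fixed Costs / (Price - Variable Cost)
Contribution margin = $72 - $39 = $33/unit
BEQ = ceil($34994 / $33/unit) = ceil(1060.42) = 1061 units

1061 units


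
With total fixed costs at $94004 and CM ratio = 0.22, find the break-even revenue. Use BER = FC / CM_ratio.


Formula: BER = Fixed Costs / Contribution Margin Ratio
BER = $94004 / 0.22
BER = $427290.91 (to the nearest cent)

$427290.91


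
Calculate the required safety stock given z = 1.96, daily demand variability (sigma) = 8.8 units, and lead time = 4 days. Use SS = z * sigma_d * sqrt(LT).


Formula: SS = z * sigma_d * sqrt(LT)
sqrt(LT) = sqrt(4) = 2.0
SS = 1.96 * 8.8 * 2.0
SS = 34.5 units

34.5 units


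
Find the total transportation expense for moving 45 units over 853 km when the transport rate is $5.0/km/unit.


TC = dist * cost * units = 853 * 5.0 * 45 = $191925.00

$191925.00


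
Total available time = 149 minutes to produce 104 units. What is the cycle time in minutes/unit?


Formula: CT = Available Time / Number of Units
CT = 149 min / 104 units
CT = 1.43 min/unit

1.43 min/unit


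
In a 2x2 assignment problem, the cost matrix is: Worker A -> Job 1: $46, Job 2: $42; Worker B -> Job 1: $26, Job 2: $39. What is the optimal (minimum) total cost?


Option 1: A->1 + B->2 = $46 + $39 = $85
Option 2: A->2 + B->1 = $42 + $26 = $68
Min cost = min($85, $68) = $68

$68


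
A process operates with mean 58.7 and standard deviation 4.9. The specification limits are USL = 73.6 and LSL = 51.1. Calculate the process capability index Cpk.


Cpu = (73.6 - 58.7) / (3 * 4.9) = 1.01
Cpl = (58.7 - 51.1) / (3 * 4.9) = 0.52
Cpk = min(1.01, 0.52) = 0.52

0.52


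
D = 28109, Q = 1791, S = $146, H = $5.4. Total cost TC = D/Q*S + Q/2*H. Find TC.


TC = 28109/1791 * 146 + 1791/2 * 5.4

$7127.11


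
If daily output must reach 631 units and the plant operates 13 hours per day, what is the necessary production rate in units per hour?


Formula: Production Rate = Daily Demand / Available Hours
Rate = 631 units/day / 13 hours/day
Rate = 48.5 units/hour

48.5 units/hour


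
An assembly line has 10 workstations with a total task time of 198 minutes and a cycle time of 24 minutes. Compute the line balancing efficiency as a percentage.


Formula: Efficiency = Sum of Task Times / (N_stations * CT) * 100
Total station capacity = 10 stations * 24 min = 240 min
Efficiency = 198 / 240 * 100 = 82.5%

82.5%


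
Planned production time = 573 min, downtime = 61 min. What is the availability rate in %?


Formula: Availability = (Planned Time - Downtime) / Planned Time * 100
Uptime = 573 - 61 = 512 min
Availability = 512 / 573 * 100 = 89.4%

89.4%


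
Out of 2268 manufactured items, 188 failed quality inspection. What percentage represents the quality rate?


Formula: Quality Rate = Good Pieces / Total Pieces * 100
Good pieces = 2268 - 188 = 2080
QR = 2080 / 2268 * 100 = 91.7%

91.7%


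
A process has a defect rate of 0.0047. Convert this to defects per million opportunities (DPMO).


DPMO = defect_rate * 1000000 = 0.0047 * 1000000

4700


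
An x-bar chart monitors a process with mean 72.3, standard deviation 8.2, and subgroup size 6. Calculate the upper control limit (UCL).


UCL = 72.3 + 3 * 8.2 / sqrt(6)

82.34


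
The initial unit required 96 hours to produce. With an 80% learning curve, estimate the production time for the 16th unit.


Formula: T_n = T_1 * (learning_rate)^(log2(n)) where learning_rate = rate/100
Doublings = log2(16) = 4
T_n = 96 * 0.8^4
T_n = 96 * 0.4096 = 39.3 hours

39.3 hours


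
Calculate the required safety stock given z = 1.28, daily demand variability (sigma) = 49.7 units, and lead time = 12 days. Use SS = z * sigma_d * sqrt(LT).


Formula: SS = z * sigma_d * sqrt(LT)
sqrt(LT) = sqrt(12) = 3.4641
SS = 1.28 * 49.7 * 3.4641
SS = 220.4 units

220.4 units


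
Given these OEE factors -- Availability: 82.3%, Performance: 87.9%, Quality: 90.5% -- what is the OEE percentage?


Formula: OEE = Availability * Performance * Quality / 10000
A * P = 82.3% * 87.9% / 100 = 72.34%
OEE = 72.34% * 90.5% / 100 = 65.5%

65.5%


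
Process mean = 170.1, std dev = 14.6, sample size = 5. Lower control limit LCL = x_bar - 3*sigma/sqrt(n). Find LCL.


LCL = 170.1 - 3 * 14.6 / sqrt(5)

150.51


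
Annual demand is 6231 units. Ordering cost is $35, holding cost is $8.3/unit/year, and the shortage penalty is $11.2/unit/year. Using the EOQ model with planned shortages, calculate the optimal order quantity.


Formula: EOQ* = sqrt(2DS/H) * sqrt((H+P)/P)
Base EOQ = sqrt(2*6231*35/8.3) = 229.24 units
Correction = sqrt((8.3+11.2)/11.2) = 1.3195
EOQ* = 229.24 * 1.3195 = 302.5 units

302.5 units


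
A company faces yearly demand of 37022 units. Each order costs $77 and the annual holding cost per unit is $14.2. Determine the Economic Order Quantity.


Formula: EOQ = sqrt(2 * D * S / H)
Numerator: 2 * 37022 * 77 = 5701388
2DS/H = 5701388 / 14.2 = 401506.2
EOQ = sqrt(401506.2) = 633.6 units

633.6 units


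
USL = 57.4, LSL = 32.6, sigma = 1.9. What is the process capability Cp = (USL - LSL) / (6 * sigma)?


Cp = (57.4 - 32.6) / (6 * 1.9)

2.18


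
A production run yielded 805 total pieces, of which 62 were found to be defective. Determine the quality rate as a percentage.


Formula: Quality Rate = Good Pieces / Total Pieces * 100
Good pieces = 805 - 62 = 743
QR = 743 / 805 * 100 = 92.3%

92.3%


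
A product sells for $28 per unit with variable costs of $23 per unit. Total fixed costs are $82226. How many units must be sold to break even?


Formula: BEQ = Fixed Costs / (Price - Variable Cost)
Contribution margin = $28 - $23 = $5/unit
BEQ = ceil($82226 / $5/unit) = ceil(16445.2) = 16446 units

16446 units


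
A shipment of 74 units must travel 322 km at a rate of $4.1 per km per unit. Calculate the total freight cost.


TC = dist * cost * units = 322 * 4.1 * 74 = $97694.80

$97694.80


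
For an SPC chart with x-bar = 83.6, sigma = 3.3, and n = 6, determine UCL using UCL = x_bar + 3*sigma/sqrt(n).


UCL = 83.6 + 3 * 3.3 / sqrt(6)

87.64


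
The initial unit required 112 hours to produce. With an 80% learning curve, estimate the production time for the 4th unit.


Formula: T_n = T_1 * (learning_rate)^(log2(n)) where learning_rate = rate/100
Doublings = log2(4) = 2
T_n = 112 * 0.8^2
T_n = 112 * 0.64 = 71.7 hours

71.7 hours


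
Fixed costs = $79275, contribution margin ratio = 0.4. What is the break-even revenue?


Formula: BER = Fixed Costs / Contribution Margin Ratio
BER = $79275 / 0.4
BER = $198187.50 (to the nearest cent)

$198187.50


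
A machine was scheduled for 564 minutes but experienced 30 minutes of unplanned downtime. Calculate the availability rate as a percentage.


Formula: Availability = (Planned Time - Downtime) / Planned Time * 100
Uptime = 564 - 30 = 534 min
Availability = 534 / 564 * 100 = 94.7%

94.7%


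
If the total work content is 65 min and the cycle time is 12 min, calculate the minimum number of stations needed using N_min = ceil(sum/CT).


Formula: N_min = ceil(Sum of Task Times / Cycle Time)
N_min = ceil(65 min / 12 min) = ceil(5.4167)
N_min = 6 stations

6


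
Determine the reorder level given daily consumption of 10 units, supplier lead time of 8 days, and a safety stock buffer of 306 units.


Formula: ROP = (Daily Demand * Lead Time) + Safety Stock
Demand during lead time = 10 * 8 = 80 units
ROP = 80 + 306 = 386 units

386 units


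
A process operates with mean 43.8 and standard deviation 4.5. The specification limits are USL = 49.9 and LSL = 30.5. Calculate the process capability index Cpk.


Cpu = (49.9 - 43.8) / (3 * 4.5) = 0.45
Cpl = (43.8 - 30.5) / (3 * 4.5) = 0.99
Cpk = min(0.45, 0.99) = 0.45

0.45


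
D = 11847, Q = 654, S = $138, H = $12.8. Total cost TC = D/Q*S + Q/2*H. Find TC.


TC = 11847/654 * 138 + 654/2 * 12.8

$6685.43


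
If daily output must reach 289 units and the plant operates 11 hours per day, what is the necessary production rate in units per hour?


Formula: Production Rate = Daily Demand / Available Hours
Rate = 289 units/day / 11 hours/day
Rate = 26.3 units/hour

26.3 units/hour


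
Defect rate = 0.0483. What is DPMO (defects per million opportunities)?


DPMO = defect_rate * 1000000 = 0.0483 * 1000000

48300


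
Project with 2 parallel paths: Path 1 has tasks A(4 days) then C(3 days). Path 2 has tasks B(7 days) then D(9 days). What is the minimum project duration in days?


Path 1 = 4 + 3 = 7 days
Path 2 = 7 + 9 = 16 days
Duration = max(7, 16) = 16 days

16 days


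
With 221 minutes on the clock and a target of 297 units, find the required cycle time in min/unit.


Formula: CT = Available Time / Number of Units
CT = 221 min / 297 units
CT = 0.74 min/unit

0.74 min/unit


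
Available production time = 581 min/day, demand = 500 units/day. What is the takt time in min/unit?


Formula: Takt Time = Available Production Time / Customer Demand
Takt = 581 min/day / 500 units/day
Takt = 1.16 min/unit

1.16 min/unit


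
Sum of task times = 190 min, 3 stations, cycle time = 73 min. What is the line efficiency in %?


Formula: Efficiency = Sum of Task Times / (N_stations * CT) * 100
Total station capacity = 3 stations * 73 min = 219 min
Efficiency = 190 / 219 * 100 = 86.8%

86.8%


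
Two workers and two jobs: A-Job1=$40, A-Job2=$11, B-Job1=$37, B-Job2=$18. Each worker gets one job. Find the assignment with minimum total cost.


Option 1: A->1 + B->2 = $40 + $18 = $58
Option 2: A->2 + B->1 = $11 + $37 = $48
Min cost = min($58, $48) = $48

$48


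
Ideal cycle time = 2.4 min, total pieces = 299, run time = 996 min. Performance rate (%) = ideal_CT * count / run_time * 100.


Formula: Performance = (Ideal CT * Total Count) / Run Time * 100
Ideal output time = 2.4 * 299 = 717.6 min
Performance = 717.6 / 996 * 100 = 72.0%

72.0%


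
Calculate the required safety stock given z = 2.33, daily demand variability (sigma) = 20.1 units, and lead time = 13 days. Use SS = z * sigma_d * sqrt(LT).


Formula: SS = z * sigma_d * sqrt(LT)
sqrt(LT) = sqrt(13) = 3.6056
SS = 2.33 * 20.1 * 3.6056
SS = 168.9 units

168.9 units


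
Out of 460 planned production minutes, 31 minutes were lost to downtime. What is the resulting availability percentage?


Formula: Availability = (Planned Time - Downtime) / Planned Time * 100
Uptime = 460 - 31 = 429 min
Availability = 429 / 460 * 100 = 93.3%

93.3%


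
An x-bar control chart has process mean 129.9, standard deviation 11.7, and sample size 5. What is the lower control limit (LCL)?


LCL = 129.9 - 3 * 11.7 / sqrt(5)

114.2


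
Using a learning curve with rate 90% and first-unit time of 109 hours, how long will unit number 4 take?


Formula: T_n = T_1 * (learning_rate)^(log2(n)) where learning_rate = rate/100
Doublings = log2(4) = 2
T_n = 109 * 0.9^2
T_n = 109 * 0.81 = 88.3 hours

88.3 hours


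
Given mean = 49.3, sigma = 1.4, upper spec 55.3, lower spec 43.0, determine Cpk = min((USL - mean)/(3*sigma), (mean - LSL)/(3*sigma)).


Cpu = (55.3 - 49.3) / (3 * 1.4) = 1.43
Cpl = (49.3 - 43.0) / (3 * 1.4) = 1.5
Cpk = min(1.43, 1.5) = 1.43

1.43


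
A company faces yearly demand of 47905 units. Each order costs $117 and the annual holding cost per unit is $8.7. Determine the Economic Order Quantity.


Formula: EOQ = sqrt(2 * D * S / H)
Numerator: 2 * 47905 * 117 = 11209770
2DS/H = 11209770 / 8.7 = 1288479.3
EOQ = sqrt(1288479.3) = 1135.1 units

1135.1 units


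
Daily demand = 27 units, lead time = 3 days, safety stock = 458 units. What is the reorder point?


Formula: ROP = (Daily Demand * Lead Time) + Safety Stock
Demand during lead time = 27 * 3 = 81 units
ROP = 81 + 458 = 539 units

539 units


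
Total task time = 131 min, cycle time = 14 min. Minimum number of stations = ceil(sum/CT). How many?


Formula: N_min = ceil(Sum of Task Times / Cycle Time)
N_min = ceil(131 min / 14 min) = ceil(9.3571)
N_min = 10 stations

10


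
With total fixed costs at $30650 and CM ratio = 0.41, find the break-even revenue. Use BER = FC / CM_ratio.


Formula: BER = Fixed Costs / Contribution Margin Ratio
BER = $30650 / 0.41
BER = $74756.10 (to the nearest cent)

$74756.10


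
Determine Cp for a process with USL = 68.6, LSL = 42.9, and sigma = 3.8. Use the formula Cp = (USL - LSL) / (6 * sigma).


Cp = (68.6 - 42.9) / (6 * 3.8)

1.13


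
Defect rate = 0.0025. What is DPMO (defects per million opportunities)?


DPMO = defect_rate * 1000000 = 0.0025 * 1000000

2500


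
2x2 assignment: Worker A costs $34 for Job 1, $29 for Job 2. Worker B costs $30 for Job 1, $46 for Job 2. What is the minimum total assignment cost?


Option 1: A->1 + B->2 = $34 + $46 = $80
Option 2: A->2 + B->1 = $29 + $30 = $59
Min cost = min($80, $59) = $59

$59


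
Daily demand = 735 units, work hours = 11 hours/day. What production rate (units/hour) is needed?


Formula: Production Rate = Daily Demand / Available Hours
Rate = 735 units/day / 11 hours/day
Rate = 66.8 units/hour

66.8 units/hour


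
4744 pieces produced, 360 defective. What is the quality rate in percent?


Formula: Quality Rate = Good Pieces / Total Pieces * 100
Good pieces = 4744 - 360 = 4384
QR = 4384 / 4744 * 100 = 92.4%

92.4%


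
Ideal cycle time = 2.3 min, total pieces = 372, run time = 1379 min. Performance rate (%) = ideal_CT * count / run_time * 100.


Formula: Performance = (Ideal CT * Total Count) / Run Time * 100
Ideal output time = 2.3 * 372 = 855.6 min
Performance = 855.6 / 1379 * 100 = 62.0%

62.0%


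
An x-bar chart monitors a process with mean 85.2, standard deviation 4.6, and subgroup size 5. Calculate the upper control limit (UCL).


UCL = 85.2 + 3 * 4.6 / sqrt(5)

91.37


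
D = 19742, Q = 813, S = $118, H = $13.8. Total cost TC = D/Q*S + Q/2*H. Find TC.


TC = 19742/813 * 118 + 813/2 * 13.8

$8475.08


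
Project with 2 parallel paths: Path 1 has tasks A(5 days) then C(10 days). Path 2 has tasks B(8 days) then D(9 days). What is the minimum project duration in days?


Path 1 = 5 + 10 = 15 days
Path 2 = 8 + 9 = 17 days
Duration = max(15, 17) = 17 days

17 days


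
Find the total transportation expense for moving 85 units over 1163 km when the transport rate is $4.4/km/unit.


TC = dist * cost * units = 1163 * 4.4 * 85 = $434962.00

$434962.00


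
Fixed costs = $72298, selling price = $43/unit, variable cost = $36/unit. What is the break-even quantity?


Formula: BEQ = Fixed Costs / (Price - Variable Cost)
Contribution margin = $43 - $36 = $7/unit
BEQ = ceil($72298 / $7/unit) = ceil(10328.29) = 10329 units

10329 units


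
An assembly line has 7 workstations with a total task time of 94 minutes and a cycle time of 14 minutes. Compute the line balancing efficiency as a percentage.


Formula: Efficiency = Sum of Task Times / (N_stations * CT) * 100
Total station capacity = 7 stations * 14 min = 98 min
Efficiency = 94 / 98 * 100 = 95.9%

95.9%


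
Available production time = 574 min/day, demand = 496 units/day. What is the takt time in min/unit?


Formula: Takt Time = Available Production Time / Customer Demand
Takt = 574 min/day / 496 units/day
Takt = 1.16 min/unit

1.16 min/unit


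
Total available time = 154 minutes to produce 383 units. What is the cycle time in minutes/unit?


Formula: CT = Available Time / Number of Units
CT = 154 min / 383 units
CT = 0.4 min/unit

0.4 min/unit


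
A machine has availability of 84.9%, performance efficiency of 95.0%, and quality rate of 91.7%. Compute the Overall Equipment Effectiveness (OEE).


Formula: OEE = Availability * Performance * Quality / 10000
A * P = 84.9% * 95.0% / 100 = 80.66%
OEE = 80.66% * 91.7% / 100 = 74.0%

74.0%


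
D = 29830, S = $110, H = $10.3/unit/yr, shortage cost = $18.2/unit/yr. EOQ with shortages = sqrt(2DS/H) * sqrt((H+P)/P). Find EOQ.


Formula: EOQ* = sqrt(2DS/H) * sqrt((H+P)/P)
Base EOQ = sqrt(2*29830*110/10.3) = 798.21 units
Correction = sqrt((10.3+18.2)/18.2) = 1.25137
EOQ* = 798.21 * 1.25137 = 998.9 units

998.9 units


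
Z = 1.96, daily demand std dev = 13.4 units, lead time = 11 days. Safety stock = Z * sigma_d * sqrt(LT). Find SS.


Formula: SS = z * sigma_d * sqrt(LT)
sqrt(LT) = sqrt(11) = 3.3166
SS = 1.96 * 13.4 * 3.3166
SS = 87.1 units

87.1 units


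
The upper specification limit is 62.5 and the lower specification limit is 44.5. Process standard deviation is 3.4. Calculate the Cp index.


Cp = (62.5 - 44.5) / (6 * 3.4)

0.88


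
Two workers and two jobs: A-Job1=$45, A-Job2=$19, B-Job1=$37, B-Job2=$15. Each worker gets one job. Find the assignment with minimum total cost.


Option 1: A->1 + B->2 = $45 + $15 = $60
Option 2: A->2 + B->1 = $19 + $37 = $56
Min cost = min($60, $56) = $56

$56


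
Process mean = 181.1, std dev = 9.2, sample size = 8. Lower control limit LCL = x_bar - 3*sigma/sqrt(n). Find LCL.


LCL = 181.1 - 3 * 9.2 / sqrt(8)

171.34


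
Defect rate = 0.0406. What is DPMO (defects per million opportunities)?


DPMO = defect_rate * 1000000 = 0.0406 * 1000000

40600


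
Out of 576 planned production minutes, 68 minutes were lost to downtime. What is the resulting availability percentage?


Formula: Availability = (Planned Time - Downtime) / Planned Time * 100
Uptime = 576 - 68 = 508 min
Availability = 508 / 576 * 100 = 88.2%

88.2%


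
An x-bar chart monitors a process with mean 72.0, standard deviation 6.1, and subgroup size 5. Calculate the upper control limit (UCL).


UCL = 72.0 + 3 * 6.1 / sqrt(5)

80.18


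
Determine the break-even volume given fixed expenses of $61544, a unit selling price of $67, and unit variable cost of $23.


Formula: BEQ = Fixed Costs / (Price - Variable Cost)
Contribution margin = $67 - $23 = $44/unit
BEQ = ceil($61544 / $44/unit) = ceil(1398.73) = 1399 units

1399 units


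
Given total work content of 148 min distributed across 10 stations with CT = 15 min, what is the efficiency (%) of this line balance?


Formula: Efficiency = Sum of Task Times / (N_stations * CT) * 100
Total station capacity = 10 stations * 15 min = 150 min
Efficiency = 148 / 150 * 100 = 98.7%

98.7%


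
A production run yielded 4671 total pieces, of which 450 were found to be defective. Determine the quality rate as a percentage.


Formula: Quality Rate = Good Pieces / Total Pieces * 100
Good pieces = 4671 - 450 = 4221
QR = 4221 / 4671 * 100 = 90.4%

90.4%


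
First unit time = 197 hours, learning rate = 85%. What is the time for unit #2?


Formula: T_n = T_1 * (learning_rate)^(log2(n)) where learning_rate = rate/100
Doublings = log2(2) = 1
T_n = 197 * 0.85^1
T_n = 197 * 0.85 = 167.5 hours

167.5 hours


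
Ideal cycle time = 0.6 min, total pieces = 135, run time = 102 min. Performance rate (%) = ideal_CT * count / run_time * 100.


Formula: Performance = (Ideal CT * Total Count) / Run Time * 100
Ideal output time = 0.6 * 135 = 81.0 min
Performance = 81.0 / 102 * 100 = 79.4%

79.4%


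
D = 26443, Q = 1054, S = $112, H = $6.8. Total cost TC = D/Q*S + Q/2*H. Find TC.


TC = 26443/1054 * 112 + 1054/2 * 6.8

$6393.48


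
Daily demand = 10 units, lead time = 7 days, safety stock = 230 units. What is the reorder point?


Formula: ROP = (Daily Demand * Lead Time) + Safety Stock
Demand during lead time = 10 * 7 = 70 units
ROP = 70 + 230 = 300 units

300 units


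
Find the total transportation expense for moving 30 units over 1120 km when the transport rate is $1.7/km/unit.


TC = dist * cost * units = 1120 * 1.7 * 30 = $57120.00

$57120.00


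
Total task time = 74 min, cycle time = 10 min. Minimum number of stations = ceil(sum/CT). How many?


Formula: N_min = ceil(Sum of Task Times / Cycle Time)
N_min = ceil(74 min / 10 min) = ceil(7.4)
N_min = 8 stations

8


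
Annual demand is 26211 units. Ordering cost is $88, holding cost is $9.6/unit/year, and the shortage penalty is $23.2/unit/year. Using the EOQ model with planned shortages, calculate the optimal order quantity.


Formula: EOQ* = sqrt(2DS/H) * sqrt((H+P)/P)
Base EOQ = sqrt(2*26211*88/9.6) = 693.21 units
Correction = sqrt((9.6+23.2)/23.2) = 1.18903
EOQ* = 693.21 * 1.18903 = 824.2 units

824.2 units


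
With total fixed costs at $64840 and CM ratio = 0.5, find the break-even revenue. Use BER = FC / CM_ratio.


Formula: BER = Fixed Costs / Contribution Margin Ratio
BER = $64840 / 0.5
BER = $129680.00 (to the nearest cent)

$129680.00


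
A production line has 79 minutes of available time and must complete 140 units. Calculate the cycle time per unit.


Formula: CT = Available Time / Number of Units
CT = 79 min / 140 units
CT = 0.56 min/unit

0.56 min/unit


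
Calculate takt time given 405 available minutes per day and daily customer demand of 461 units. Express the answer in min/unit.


Formula: Takt Time = Available Production Time / Customer Demand
Takt = 405 min/day / 461 units/day
Takt = 0.88 min/unit

0.88 min/unit


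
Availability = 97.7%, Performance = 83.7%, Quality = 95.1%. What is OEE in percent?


Formula: OEE = Availability * Performance * Quality / 10000
A * P = 97.7% * 83.7% / 100 = 81.77%
OEE = 81.77% * 95.1% / 100 = 77.8%

77.8%


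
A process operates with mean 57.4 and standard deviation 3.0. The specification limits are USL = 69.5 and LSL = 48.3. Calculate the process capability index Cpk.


Cpu = (69.5 - 57.4) / (3 * 3.0) = 1.34
Cpl = (57.4 - 48.3) / (3 * 3.0) = 1.01
Cpk = min(1.34, 1.01) = 1.01

1.01


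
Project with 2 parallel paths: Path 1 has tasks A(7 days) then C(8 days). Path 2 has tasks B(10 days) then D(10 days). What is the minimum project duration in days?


Path 1 = 7 + 8 = 15 days
Path 2 = 10 + 10 = 20 days
Duration = max(15, 20) = 20 days

20 days


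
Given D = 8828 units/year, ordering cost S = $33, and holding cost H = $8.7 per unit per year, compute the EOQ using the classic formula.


Formula: EOQ = sqrt(2 * D * S / H)
Numerator: 2 * 8828 * 33 = 582648
2DS/H = 582648 / 8.7 = 66971.0
EOQ = sqrt(66971.0) = 258.8 units

258.8 units


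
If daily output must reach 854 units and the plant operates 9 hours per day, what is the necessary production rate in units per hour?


Formula: Production Rate = Daily Demand / Available Hours
Rate = 854 units/day / 9 hours/day
Rate = 94.9 units/hour

94.9 units/hour


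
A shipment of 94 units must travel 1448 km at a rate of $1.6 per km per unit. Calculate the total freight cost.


TC = dist * cost * units = 1448 * 1.6 * 94 = $217779.20

$217779.20


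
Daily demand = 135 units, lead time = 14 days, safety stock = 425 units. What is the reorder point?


Formula: ROP = (Daily Demand * Lead Time) + Safety Stock
Demand during lead time = 135 * 14 = 1890 units
ROP = 1890 + 425 = 2315 units

2315 units


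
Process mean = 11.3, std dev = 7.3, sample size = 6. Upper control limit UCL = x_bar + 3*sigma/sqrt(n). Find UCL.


UCL = 11.3 + 3 * 7.3 / sqrt(6)

20.24


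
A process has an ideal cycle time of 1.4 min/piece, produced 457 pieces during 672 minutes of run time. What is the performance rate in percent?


Formula: Performance = (Ideal CT * Total Count) / Run Time * 100
Ideal output time = 1.4 * 457 = 639.8 min
Performance = 639.8 / 672 * 100 = 95.2%

95.2%


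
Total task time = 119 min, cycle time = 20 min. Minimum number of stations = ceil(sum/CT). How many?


Formula: N_min = ceil(Sum of Task Times / Cycle Time)
N_min = ceil(119 min / 20 min) = ceil(5.95)
N_min = 6 stations

6


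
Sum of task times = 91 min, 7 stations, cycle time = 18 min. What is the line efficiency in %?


Formula: Efficiency = Sum of Task Times / (N_stations * CT) * 100
Total station capacity = 7 stations * 18 min = 126 min
Efficiency = 91 / 126 * 100 = 72.2%

72.2%


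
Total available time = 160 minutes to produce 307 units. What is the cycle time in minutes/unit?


Formula: CT = Available Time / Number of Units
CT = 160 min / 307 units
CT = 0.52 min/unit

0.52 min/unit


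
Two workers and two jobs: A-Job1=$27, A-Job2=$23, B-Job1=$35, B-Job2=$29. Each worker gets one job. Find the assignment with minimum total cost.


Option 1: A->1 + B->2 = $27 + $29 = $56
Option 2: A->2 + B->1 = $23 + $35 = $58
Min cost = min($56, $58) = $56

$56


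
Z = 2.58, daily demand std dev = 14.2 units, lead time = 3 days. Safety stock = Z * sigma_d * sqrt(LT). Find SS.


Formula: SS = z * sigma_d * sqrt(LT)
sqrt(LT) = sqrt(3) = 1.7321
SS = 2.58 * 14.2 * 1.7321
SS = 63.5 units

63.5 units


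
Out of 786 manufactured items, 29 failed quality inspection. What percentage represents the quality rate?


Formula: Quality Rate = Good Pieces / Total Pieces * 100
Good pieces = 786 - 29 = 757
QR = 757 / 786 * 100 = 96.3%

96.3%


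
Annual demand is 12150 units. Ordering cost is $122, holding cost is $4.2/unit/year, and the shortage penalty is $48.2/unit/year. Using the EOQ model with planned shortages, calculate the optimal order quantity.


Formula: EOQ* = sqrt(2DS/H) * sqrt((H+P)/P)
Base EOQ = sqrt(2*12150*122/4.2) = 840.15 units
Correction = sqrt((4.2+48.2)/48.2) = 1.04266
EOQ* = 840.15 * 1.04266 = 876.0 units

876.0 units


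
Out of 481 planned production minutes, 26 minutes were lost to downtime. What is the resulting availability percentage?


Formula: Availability = (Planned Time - Downtime) / Planned Time * 100
Uptime = 481 - 26 = 455 min
Availability = 455 / 481 * 100 = 94.6%

94.6%


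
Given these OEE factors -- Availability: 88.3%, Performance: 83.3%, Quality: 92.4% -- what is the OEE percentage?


Formula: OEE = Availability * Performance * Quality / 10000
A * P = 88.3% * 83.3% / 100 = 73.55%
OEE = 73.55% * 92.4% / 100 = 68.0%

68.0%


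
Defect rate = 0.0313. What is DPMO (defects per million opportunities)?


DPMO = defect_rate * 1000000 = 0.0313 * 1000000

31300


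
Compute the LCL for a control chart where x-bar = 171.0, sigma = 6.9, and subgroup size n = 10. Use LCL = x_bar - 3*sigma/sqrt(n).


LCL = 171.0 - 3 * 6.9 / sqrt(10)

164.45


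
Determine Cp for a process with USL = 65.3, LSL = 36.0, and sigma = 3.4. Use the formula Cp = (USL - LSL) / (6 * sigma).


Cp = (65.3 - 36.0) / (6 * 3.4)

1.44


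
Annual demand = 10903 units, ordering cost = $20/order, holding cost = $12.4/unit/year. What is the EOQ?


Formula: EOQ = sqrt(2 * D * S / H)
Numerator: 2 * 10903 * 20 = 436120
2DS/H = 436120 / 12.4 = 35171.0
EOQ = sqrt(35171.0) = 187.5 units

187.5 units


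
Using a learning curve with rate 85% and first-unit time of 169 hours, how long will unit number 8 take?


Formula: T_n = T_1 * (learning_rate)^(log2(n)) where learning_rate = rate/100
Doublings = log2(8) = 3
T_n = 169 * 0.85^3
T_n = 169 * 0.6141 = 103.8 hours

103.8 hours


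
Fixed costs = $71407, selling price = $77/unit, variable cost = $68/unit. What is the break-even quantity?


Formula: BEQ = Fixed Costs / (Price - Variable Cost)
Contribution margin = $77 - $68 = $9/unit
BEQ = ceil($71407 / $9/unit) = ceil(7934.11) = 7935 units

7935 units


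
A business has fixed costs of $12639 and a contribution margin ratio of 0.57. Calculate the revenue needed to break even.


Formula: BER = Fixed Costs / Contribution Margin Ratio
BER = $12639 / 0.57
BER = $22173.68 (to the nearest cent)

$22173.68


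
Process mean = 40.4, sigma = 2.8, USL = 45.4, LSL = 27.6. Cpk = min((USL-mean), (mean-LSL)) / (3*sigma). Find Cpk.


Cpu = (45.4 - 40.4) / (3 * 2.8) = 0.6
Cpl = (40.4 - 27.6) / (3 * 2.8) = 1.52
Cpk = min(0.6, 1.52) = 0.6

0.6


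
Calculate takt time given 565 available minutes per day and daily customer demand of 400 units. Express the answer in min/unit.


Formula: Takt Time = Available Production Time / Customer Demand
Takt = 565 min/day / 400 units/day
Takt = 1.41 min/unit

1.41 min/unit


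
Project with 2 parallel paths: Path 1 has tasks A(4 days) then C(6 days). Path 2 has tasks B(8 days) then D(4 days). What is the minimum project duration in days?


Path 1 = 4 + 6 = 10 days
Path 2 = 8 + 4 = 12 days
Duration = max(10, 12) = 12 days

12 days


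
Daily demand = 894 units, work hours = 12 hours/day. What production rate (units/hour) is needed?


Formula: Production Rate = Daily Demand / Available Hours
Rate = 894 units/day / 12 hours/day
Rate = 74.5 units/hour

74.5 units/hour


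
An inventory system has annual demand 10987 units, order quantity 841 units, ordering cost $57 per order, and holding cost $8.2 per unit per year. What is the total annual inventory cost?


TC = 10987/841 * 57 + 841/2 * 8.2

$4192.76


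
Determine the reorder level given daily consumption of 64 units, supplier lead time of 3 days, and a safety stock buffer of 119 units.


Formula: ROP = (Daily Demand * Lead Time) + Safety Stock
Demand during lead time = 64 * 3 = 192 units
ROP = 192 + 119 = 311 units

311 units


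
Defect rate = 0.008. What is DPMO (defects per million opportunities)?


DPMO = defect_rate * 1000000 = 0.008 * 1000000

8000


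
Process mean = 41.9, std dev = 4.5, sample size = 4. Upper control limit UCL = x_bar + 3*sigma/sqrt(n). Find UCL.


UCL = 41.9 + 3 * 4.5 / sqrt(4)

48.65


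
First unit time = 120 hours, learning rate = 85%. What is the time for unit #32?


Formula: T_n = T_1 * (learning_rate)^(log2(n)) where learning_rate = rate/100
Doublings = log2(32) = 5
T_n = 120 * 0.85^5
T_n = 120 * 0.4437 = 53.2 hours

53.2 hours


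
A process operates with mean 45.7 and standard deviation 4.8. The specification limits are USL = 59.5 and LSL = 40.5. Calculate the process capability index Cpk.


Cpu = (59.5 - 45.7) / (3 * 4.8) = 0.96
Cpl = (45.7 - 40.5) / (3 * 4.8) = 0.36
Cpk = min(0.96, 0.36) = 0.36

0.36


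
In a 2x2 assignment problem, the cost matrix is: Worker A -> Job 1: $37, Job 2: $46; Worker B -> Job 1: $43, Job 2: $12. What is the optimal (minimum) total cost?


Option 1: A->1 + B->2 = $37 + $12 = $49
Option 2: A->2 + B->1 = $46 + $43 = $89
Min cost = min($49, $89) = $49

$49


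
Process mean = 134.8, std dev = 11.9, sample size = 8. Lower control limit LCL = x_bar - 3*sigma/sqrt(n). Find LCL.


LCL = 134.8 - 3 * 11.9 / sqrt(8)

122.18


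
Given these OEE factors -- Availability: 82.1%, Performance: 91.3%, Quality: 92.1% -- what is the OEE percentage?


Formula: OEE = Availability * Performance * Quality / 10000
A * P = 82.1% * 91.3% / 100 = 74.96%
OEE = 74.96% * 92.1% / 100 = 69.0%

69.0%


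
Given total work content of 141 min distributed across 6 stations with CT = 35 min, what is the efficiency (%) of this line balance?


Formula: Efficiency = Sum of Task Times / (N_stations * CT) * 100
Total station capacity = 6 stations * 35 min = 210 min
Efficiency = 141 / 210 * 100 = 67.1%

67.1%


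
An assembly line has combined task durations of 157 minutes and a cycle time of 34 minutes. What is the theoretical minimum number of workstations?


Formula: N_min = ceil(Sum of Task Times / Cycle Time)
N_min = ceil(157 min / 34 min) = ceil(4.6176)
N_min = 5 stations

5


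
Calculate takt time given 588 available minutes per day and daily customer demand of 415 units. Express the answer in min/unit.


Formula: Takt Time = Available Production Time / Customer Demand
Takt = 588 min/day / 415 units/day
Takt = 1.42 min/unit

1.42 min/unit


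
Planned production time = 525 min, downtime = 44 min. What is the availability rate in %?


Formula: Availability = (Planned Time - Downtime) / Planned Time * 100
Uptime = 525 - 44 = 481 min
Availability = 481 / 525 * 100 = 91.6%

91.6%


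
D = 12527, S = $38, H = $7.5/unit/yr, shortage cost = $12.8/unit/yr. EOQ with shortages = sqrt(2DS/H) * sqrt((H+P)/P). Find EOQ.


Formula: EOQ* = sqrt(2DS/H) * sqrt((H+P)/P)
Base EOQ = sqrt(2*12527*38/7.5) = 356.29 units
Correction = sqrt((7.5+12.8)/12.8) = 1.25934
EOQ* = 356.29 * 1.25934 = 448.7 units

448.7 units


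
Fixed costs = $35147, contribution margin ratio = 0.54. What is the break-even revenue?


Formula: BER = Fixed Costs / Contribution Margin Ratio
BER = $35147 / 0.54
BER = $65087.04 (to the nearest cent)

$65087.04


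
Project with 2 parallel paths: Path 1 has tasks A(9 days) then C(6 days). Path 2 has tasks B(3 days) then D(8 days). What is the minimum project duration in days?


Path 1 = 9 + 6 = 15 days
Path 2 = 3 + 8 = 11 days
Duration = max(15, 11) = 15 days

15 days


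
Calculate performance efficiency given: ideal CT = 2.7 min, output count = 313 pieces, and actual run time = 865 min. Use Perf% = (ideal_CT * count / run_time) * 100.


Formula: Performance = (Ideal CT * Total Count) / Run Time * 100
Ideal output time = 2.7 * 313 = 845.1 min
Performance = 845.1 / 865 * 100 = 97.7%

97.7%


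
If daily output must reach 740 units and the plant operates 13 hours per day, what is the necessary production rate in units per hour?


Formula: Production Rate = Daily Demand / Available Hours
Rate = 740 units/day / 13 hours/day
Rate = 56.9 units/hour

56.9 units/hour


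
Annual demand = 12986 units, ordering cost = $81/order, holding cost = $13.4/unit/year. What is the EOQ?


Formula: EOQ = sqrt(2 * D * S / H)
Numerator: 2 * 12986 * 81 = 2103732
2DS/H = 2103732 / 13.4 = 156994.9
EOQ = sqrt(156994.9) = 396.2 units

396.2 units


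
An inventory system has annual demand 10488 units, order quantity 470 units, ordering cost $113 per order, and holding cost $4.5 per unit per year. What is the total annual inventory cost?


TC = 10488/470 * 113 + 470/2 * 4.5

$3579.08


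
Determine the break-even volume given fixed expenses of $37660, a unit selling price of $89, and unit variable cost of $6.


Formula: BEQ = Fixed Costs / (Price - Variable Cost)
Contribution margin = $89 - $6 = $83/unit
BEQ = ceil($37660 / $83/unit) = ceil(453.73) = 454 units

454 units


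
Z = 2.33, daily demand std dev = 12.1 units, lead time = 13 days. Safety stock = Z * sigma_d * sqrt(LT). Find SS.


Formula: SS = z * sigma_d * sqrt(LT)
sqrt(LT) = sqrt(13) = 3.6056
SS = 2.33 * 12.1 * 3.6056
SS = 101.7 units

101.7 units


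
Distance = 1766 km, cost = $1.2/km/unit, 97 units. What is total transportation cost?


TC = dist * cost * units = 1766 * 1.2 * 97 = $205562.40

$205562.40


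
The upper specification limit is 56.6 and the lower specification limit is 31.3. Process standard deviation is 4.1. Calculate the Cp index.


Cp = (56.6 - 31.3) / (6 * 4.1)

1.03


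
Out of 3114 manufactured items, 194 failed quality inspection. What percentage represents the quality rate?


Formula: Quality Rate = Good Pieces / Total Pieces * 100
Good pieces = 3114 - 194 = 2920
QR = 2920 / 3114 * 100 = 93.8%

93.8%


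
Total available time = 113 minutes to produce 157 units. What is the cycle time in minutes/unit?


Formula: CT = Available Time / Number of Units
CT = 113 min / 157 units
CT = 0.72 min/unit

0.72 min/unit


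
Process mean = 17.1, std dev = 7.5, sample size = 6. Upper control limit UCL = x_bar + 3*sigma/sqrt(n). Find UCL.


UCL = 17.1 + 3 * 7.5 / sqrt(6)

26.29


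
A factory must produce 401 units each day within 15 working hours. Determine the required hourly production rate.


Formula: Production Rate = Daily Demand / Available Hours
Rate = 401 units/day / 15 hours/day
Rate = 26.7 units/hour

26.7 units/hour


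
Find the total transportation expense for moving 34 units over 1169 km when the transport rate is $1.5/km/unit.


TC = dist * cost * units = 1169 * 1.5 * 34 = $59619.00

$59619.00


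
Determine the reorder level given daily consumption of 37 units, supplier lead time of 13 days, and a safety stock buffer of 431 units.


Formula: ROP = (Daily Demand * Lead Time) + Safety Stock
Demand during lead time = 37 * 13 = 481 units
ROP = 481 + 431 = 912 units

912 units


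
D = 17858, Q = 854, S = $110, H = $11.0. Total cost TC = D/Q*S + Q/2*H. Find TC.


TC = 17858/854 * 110 + 854/2 * 11.0

$6997.21


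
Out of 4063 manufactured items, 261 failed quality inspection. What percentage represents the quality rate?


Formula: Quality Rate = Good Pieces / Total Pieces * 100
Good pieces = 4063 - 261 = 3802
QR = 3802 / 4063 * 100 = 93.6%

93.6%


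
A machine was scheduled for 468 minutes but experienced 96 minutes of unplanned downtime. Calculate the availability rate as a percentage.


Formula: Availability = (Planned Time - Downtime) / Planned Time * 100
Uptime = 468 - 96 = 372 min
Availability = 372 / 468 * 100 = 79.5%

79.5%


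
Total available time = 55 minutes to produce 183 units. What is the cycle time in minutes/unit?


Formula: CT = Available Time / Number of Units
CT = 55 min / 183 units
CT = 0.3 min/unit

0.3 min/unit
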